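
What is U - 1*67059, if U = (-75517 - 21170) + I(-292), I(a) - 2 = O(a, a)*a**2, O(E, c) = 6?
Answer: 347840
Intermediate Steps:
I(a) = 2 + 6*a**2
U = 414899 (U = (-75517 - 21170) + (2 + 6*(-292)**2) = -96687 + (2 + 6*85264) = -96687 + (2 + 511584) = -96687 + 511586 = 414899)
U - 1*67059 = 414899 - 1*67059 = 414899 - 67059 = 347840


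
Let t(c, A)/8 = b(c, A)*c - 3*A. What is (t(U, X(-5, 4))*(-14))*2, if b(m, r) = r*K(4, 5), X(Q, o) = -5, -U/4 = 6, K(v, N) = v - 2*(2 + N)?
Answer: 265440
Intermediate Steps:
K(v, N) = -4 + v - 2*N (K(v, N) = v + (-4 - 2*N) = -4 + v - 2*N)
U = -24 (U = -4*6 = -24)
b(m, r) = -10*r (b(m, r) = r*(-4 + 4 - 2*5) = r*(-4 + 4 - 10) = r*(-10) = -10*r)
t(c, A) = -24*A - 80*A*c (t(c, A) = 8*((-10*A)*c - 3*A) = 8*(-10*A*c - 3*A) = 8*(-3*A - 10*A*c) = -24*A - 80*A*c)
(t(U, X(-5, 4))*(-14))*2 = ((8*(-5)*(-3 - 10*(-24)))*(-14))*2 = ((8*(-5)*(-3 + 240))*(-14))*2 = ((8*(-5)*237)*(-14))*2 = -9480*(-14)*2 = 132720*2 = 265440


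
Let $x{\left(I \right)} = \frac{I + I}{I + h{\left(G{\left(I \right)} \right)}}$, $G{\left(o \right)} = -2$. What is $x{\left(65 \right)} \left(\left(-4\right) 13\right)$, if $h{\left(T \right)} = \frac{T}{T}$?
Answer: $- \frac{3380}{33} \approx -102.42$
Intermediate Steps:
$h{\left(T \right)} = 1$
$x{\left(I \right)} = \frac{2 I}{1 + I}$ ($x{\left(I \right)} = \frac{I + I}{I + 1} = \frac{2 I}{1 + I}$)
$x{\left(65 \right)} \left(\left(-4\right) 13\right) = 2 \cdot 65 \frac{1}{1 + 65} \left(\left(-4\right) 13\right) = 2 \cdot 65 \cdot \frac{1}{66} \left(-52\right) = \frac{65}{33} \left(-52\right) = - \frac{3380}{33}$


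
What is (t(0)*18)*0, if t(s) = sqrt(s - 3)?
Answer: 0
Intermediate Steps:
t(s) = sqrt(-3 + s)
(t(0)*18)*0 = (sqrt(-3 + 0)*18)*0 = (sqrt(-3)*18)*0 = ((I*sqrt(3))*18)*0 = (18*I*sqrt(3))*0 = 0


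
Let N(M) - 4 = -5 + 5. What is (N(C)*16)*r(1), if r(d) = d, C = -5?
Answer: 64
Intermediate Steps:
N(M) = 4 (N(M) = 4 + (-5 + 5) = 4 + 0 = 4)
(N(C)*16)*r(1) = (4*16)*1 = 64*1 = 64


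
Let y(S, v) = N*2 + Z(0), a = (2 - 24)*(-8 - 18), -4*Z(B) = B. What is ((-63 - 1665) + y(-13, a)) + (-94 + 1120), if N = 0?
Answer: -702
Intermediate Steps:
Z(B) = -B/4
a = 572 (a = -22*(-26) = 572)
y(S, v) = 0 (y(S, v) = 0*2 - ¼*0 = 0 + 0 = 0)
((-63 - 1665) + y(-13, a)) + (-94 + 1120) = ((-63 - 1665) + 0) + (-94 + 1120) = (-1728 + 0) + 1026 = -1728 + 1026 = -702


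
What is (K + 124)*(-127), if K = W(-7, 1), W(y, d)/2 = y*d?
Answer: -13970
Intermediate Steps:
W(y, d) = 2*d*y (W(y, d) = 2*(y*d) = 2*(d*y) = 2*d*y)
K = -14 (K = 2*1*(-7) = -14)
(K + 124)*(-127) = (-14 + 124)*(-127) = 110*(-127) = -13970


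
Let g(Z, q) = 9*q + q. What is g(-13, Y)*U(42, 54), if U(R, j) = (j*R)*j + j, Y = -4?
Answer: -4901040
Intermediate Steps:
g(Z, q) = 10*q
U(R, j) = j + R*j² (U(R, j) = (R*j)*j + j = R*j² + j = j + R*j²)
g(-13, Y)*U(42, 54) = (10*(-4))*(54*(1 + 42*54)) = -2160*(1 + 2268) = -2160*2269 = -40*122526 = -4901040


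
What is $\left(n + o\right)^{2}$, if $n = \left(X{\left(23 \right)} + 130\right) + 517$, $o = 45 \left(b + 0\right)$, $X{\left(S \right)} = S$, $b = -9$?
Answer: $70225$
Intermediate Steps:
$o = -405$ ($o = 45 \left(-9 + 0\right) = 45 \left(-9\right) = -405$)
$n = 670$ ($n = \left(23 + 130\right) + 517 = 153 + 517 = 670$)
$\left(n + o\right)^{2} = \left(670 - 405\right)^{2} = 265^{2} = 70225$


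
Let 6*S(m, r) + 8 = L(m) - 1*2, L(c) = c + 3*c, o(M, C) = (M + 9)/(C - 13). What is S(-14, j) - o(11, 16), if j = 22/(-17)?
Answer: -53/3 ≈ -17.667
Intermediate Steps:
o(M, C) = (9 + M)/(-13 + C)
L(c) = 4*c
j = -22/17 (j = 22*(-1/17) = -22/17 ≈ -1.2941)
S(m, r) = -5/3 + 2*m/3 (S(m, r) = -4/3 + (4*m - 1*2)/6 = -4/3 + (4*m - 2)/6 = -4/3 + (-2 + 4*m)/6 = -4/3 + (-⅓ + 2*m/3) = -5/3 + 2*m/3)
S(-14, j) - o(11, 16) = (-5/3 + (⅔)*(-14)) - (9 + 11)/(-13 + 16) = (-5/3 - 28/3) - 20/3 = -11 - 20/3 = -53/3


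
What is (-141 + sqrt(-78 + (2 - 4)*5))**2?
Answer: 19793 - 564*I*sqrt(22) ≈ 19793.0 - 2645.4*I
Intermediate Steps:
(-141 + sqrt(-78 + (2 - 4)*5))**2 = (-141 + sqrt(-78 - 2*5))**2 = (-141 + sqrt(-78 - 10))**2 = (-141 + sqrt(-88))**2 = (-141 + 2*I*sqrt(22))**2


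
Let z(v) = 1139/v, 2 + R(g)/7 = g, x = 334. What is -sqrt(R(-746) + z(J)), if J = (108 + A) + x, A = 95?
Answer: -I*sqrt(1509288441)/537 ≈ -72.346*I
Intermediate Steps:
R(g) = -14 + 7*g
J = 537 (J = (108 + 95) + 334 = 203 + 334 = 537)
-sqrt(R(-746) + z(J)) = -sqrt((-14 + 7*(-746)) + 1139/537) = -sqrt((-14 - 5222) + 1139*(1/537)) = -sqrt(-5236 + 1139/537) = -sqrt(-2810593/537) = -I*sqrt(1509288441)/537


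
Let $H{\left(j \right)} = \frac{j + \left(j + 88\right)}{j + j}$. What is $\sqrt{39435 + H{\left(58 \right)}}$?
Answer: $\frac{3 \sqrt{3685146}}{29} \approx 198.59$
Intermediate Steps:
$H{\left(j \right)} = \frac{88 + 2 j}{2 j}$ ($H{\left(j \right)} = \frac{j + \left(88 + j\right)}{2 j} = \left(88 + 2 j\right) \frac{1}{2 j} = \frac{88 + 2 j}{2 j}$)
$\sqrt{39435 + H{\left(58 \right)}} = \sqrt{39435 + \frac{44 + 58}{58}} = \sqrt{39435 + \frac{1}{58} \cdot 102} = \sqrt{39435 + \frac{51}{29}} = \sqrt{\frac{1143666}{29}} = \frac{3 \sqrt{3685146}}{29}$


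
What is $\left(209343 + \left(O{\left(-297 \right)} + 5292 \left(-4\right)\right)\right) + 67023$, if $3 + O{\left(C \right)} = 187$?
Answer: $255382$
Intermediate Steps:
$O{\left(C \right)} = 184$ ($O{\left(C \right)} = -3 + 187 = 184$)
$\left(209343 + \left(O{\left(-297 \right)} + 5292 \left(-4\right)\right)\right) + 67023 = \left(209343 + \left(184 + 5292 \left(-4\right)\right)\right) + 67023 = \left(209343 + \left(184 - 21168\right)\right) + 67023 = \left(209343 - 20984\right) + 67023 = 188359 + 67023 = 255382$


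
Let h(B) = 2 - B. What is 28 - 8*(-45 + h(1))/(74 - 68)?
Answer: 260/3 ≈ 86.667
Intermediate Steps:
28 - 8*(-45 + h(1))/(74 - 68) = 28 - 8*(-45 + (2 - 1*1))/(74 - 68) = 28 - 8*(-45 + (2 - 1))/6 = 28 - 8*(-45 + 1)/6 = 28 - (-352)/6 = 28 - 8*(-22/3) = 28 + 176/3 = 260/3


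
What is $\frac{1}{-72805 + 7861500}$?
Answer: $\frac{1}{7788695} \approx 1.2839 \cdot 10^{-7}$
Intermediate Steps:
$\frac{1}{-72805 + 7861500} = \frac{1}{7788695}$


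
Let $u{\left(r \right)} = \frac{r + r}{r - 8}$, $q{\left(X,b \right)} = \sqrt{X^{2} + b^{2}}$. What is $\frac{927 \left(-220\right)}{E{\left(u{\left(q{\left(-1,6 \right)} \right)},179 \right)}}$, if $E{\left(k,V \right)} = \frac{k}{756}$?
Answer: $-77089320 + \frac{616714560 \sqrt{37}}{37} \approx 2.4298 \cdot 10^{7}$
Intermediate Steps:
$u{\left(r \right)} = \frac{2 r}{-8 + r}$
$E{\left(k,V \right)} = \frac{k}{756}$ ($E{\left(k,V \right)} = k \frac{1}{756} = \frac{k}{756}$)
$\frac{927 \left(-220\right)}{E{\left(u{\left(q{\left(-1,6 \right)} \right)},179 \right)}} = \frac{927 \left(-220\right)}{\frac{1}{756} \frac{2 \sqrt{\left(-1\right)^{2} + 6^{2}}}{-8 + \sqrt{\left(-1\right)^{2} + 6^{2}}}} = - \frac{203940}{\frac{1}{756} \frac{2 \sqrt{1 + 36}}{-8 + \sqrt{1 + 36}}} = - \frac{203940}{\frac{1}{756} \frac{2 \sqrt{37}}{-8 + \sqrt{37}}} = - \frac{203940}{\frac{1}{378} \sqrt{37} \frac{1}{-8 + \sqrt{37}}} = - 203940 \frac{378 \sqrt{37} \left(-8 + \sqrt{37}\right)}{37} = - \frac{77089320 \sqrt{37} \left(-8 + \sqrt{37}\right)}{37}$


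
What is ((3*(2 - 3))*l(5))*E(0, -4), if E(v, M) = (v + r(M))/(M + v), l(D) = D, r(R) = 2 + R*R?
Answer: 135/2 ≈ 67.500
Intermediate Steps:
r(R) = 2 + R²
E(v, M) = (2 + v + M²)/(M + v) (E(v, M) = (v + (2 + M²))/(M + v) = (2 + v + M²)/(M + v))
((3*(2 - 3))*l(5))*E(0, -4) = ((3*(2 - 3))*5)*((2 + 0 + (-4)²)/(-4 + 0)) = ((3*(-1))*5)*((2 + 0 + 16)/(-4)) = (-3*5)*(-¼*18) = -15*(-9/2) = 135/2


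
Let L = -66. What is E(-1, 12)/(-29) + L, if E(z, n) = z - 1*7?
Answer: -1906/29 ≈ -65.724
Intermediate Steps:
E(z, n) = -7 + z (E(z, n) = z - 7 = -7 + z)
E(-1, 12)/(-29) + L = (-7 - 1)/(-29) - 66 = -8*(-1/29) - 66 = 8/29 - 66 = -1906/29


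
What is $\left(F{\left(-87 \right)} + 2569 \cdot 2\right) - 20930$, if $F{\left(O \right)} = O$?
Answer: $-15879$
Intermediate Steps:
$\left(F{\left(-87 \right)} + 2569 \cdot 2\right) - 20930 = \left(-87 + 2569 \cdot 2\right) - 20930 = \left(-87 + 5138\right) - 20930 = 5051 - 20930 = -15879$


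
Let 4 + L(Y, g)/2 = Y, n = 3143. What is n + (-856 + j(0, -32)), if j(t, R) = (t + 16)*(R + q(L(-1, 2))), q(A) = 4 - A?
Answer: 1999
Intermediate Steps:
L(Y, g) = -8 + 2*Y
j(t, R) = (14 + R)*(16 + t) (j(t, R) = (t + 16)*(R + (4 - (-8 + 2*(-1)))) = (16 + t)*(R + (4 - (-8 - 2))) = (16 + t)*(R + (4 - 1*(-10))) = (16 + t)*(R + (4 + 10)) = (16 + t)*(R + 14) = (16 + t)*(14 + R) = (14 + R)*(16 + t))
n + (-856 + j(0, -32)) = 3143 + (-856 + (224 + 14*0 + 16*(-32) - 32*0)) = 3143 + (-856 + (224 + 0 - 512 + 0)) = 3143 + (-856 - 288) = 3143 - 1144 = 1999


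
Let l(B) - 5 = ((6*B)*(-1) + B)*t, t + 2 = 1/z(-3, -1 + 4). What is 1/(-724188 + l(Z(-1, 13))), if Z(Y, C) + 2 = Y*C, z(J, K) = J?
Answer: -1/724358 ≈ -1.3805e-6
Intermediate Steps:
t = -7/3 (t = -2 + 1/(-3) = -2 - ⅓ = -7/3 ≈ -2.3333)
Z(Y, C) = -2 + C*Y (Z(Y, C) = -2 + Y*C = -2 + C*Y)
l(B) = 5 + 35*B/3 (l(B) = 5 + ((6*B)*(-1) + B)*(-7/3) = 5 + (-6*B + B)*(-7/3) = 5 - 5*B*(-7/3) = 5 + 35*B/3)
1/(-724188 + l(Z(-1, 13))) = 1/(-724188 + (5 + 35*(-2 + 13*(-1))/3)) = 1/(-724188 + (5 + 35*(-2 - 13)/3)) = 1/(-724188 + (5 + (35/3)*(-15))) = 1/(-724188 + (5 - 175)) = 1/(-724188 - 170) = 1/(-724358) = -1/724358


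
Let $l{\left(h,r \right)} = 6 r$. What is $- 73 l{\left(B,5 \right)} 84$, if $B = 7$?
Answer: $-183960$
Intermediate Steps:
$- 73 l{\left(B,5 \right)} 84 = - 73 \cdot 6 \cdot 5 \cdot 84 = \left(-73\right) 30 \cdot 84 = \left(-2190\right) 84 = -183960$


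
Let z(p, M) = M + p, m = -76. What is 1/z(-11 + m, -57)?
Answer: -1/144 ≈ -0.0069444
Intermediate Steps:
1/z(-11 + m, -57) = 1/(-57 + (-11 - 76)) = 1/(-57 - 87) = 1/(-144) = -1/144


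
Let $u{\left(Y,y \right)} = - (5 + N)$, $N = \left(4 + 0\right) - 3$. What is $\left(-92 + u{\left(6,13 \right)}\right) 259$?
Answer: $-25382$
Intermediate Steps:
$N = 1$ ($N = 4 - 3 = 1$)
$u{\left(Y,y \right)} = -6$ ($u{\left(Y,y \right)} = - (5 + 1) = \left(-1\right) 6 = -6$)
$\left(-92 + u{\left(6,13 \right)}\right) 259 = \left(-92 - 6\right) 259 = \left(-98\right) 259 = -25382$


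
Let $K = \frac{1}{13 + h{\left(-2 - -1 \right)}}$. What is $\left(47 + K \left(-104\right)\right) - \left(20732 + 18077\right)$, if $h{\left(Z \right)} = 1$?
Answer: $- \frac{271386}{7} \approx -38769.0$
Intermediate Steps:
$K = \frac{1}{14}$ ($K = \frac{1}{13 + 1} = \frac{1}{14} \approx 0.071429$)
$\left(47 + K \left(-104\right)\right) - \left(20732 + 18077\right) = \left(47 + \frac{1}{14} \left(-104\right)\right) - \left(20732 + 18077\right) = \left(47 - \frac{52}{7}\right) - 38809 = \frac{277}{7} - 38809 = - \frac{271386}{7}$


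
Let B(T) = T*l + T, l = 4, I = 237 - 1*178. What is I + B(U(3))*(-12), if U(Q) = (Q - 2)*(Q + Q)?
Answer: -301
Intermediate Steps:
I = 59 (I = 237 - 178 = 59)
U(Q) = 2*Q*(-2 + Q) (U(Q) = (-2 + Q)*(2*Q) = 2*Q*(-2 + Q))
B(T) = 5*T (B(T) = T*4 + T = 4*T + T = 5*T)
I + B(U(3))*(-12) = 59 + (5*(2*3*(-2 + 3)))*(-12) = 59 + (5*(2*3*1))*(-12) = 59 + (5*6)*(-12) = 59 + 30*(-12) = 59 - 360 = -301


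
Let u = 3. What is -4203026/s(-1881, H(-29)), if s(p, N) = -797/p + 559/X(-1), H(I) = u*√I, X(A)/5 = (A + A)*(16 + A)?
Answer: 395294595300/310643 ≈ 1.2725e+6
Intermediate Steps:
X(A) = 10*A*(16 + A) (X(A) = 5*((A + A)*(16 + A)) = 5*((2*A)*(16 + A)) = 5*(2*A*(16 + A)) = 10*A*(16 + A))
H(I) = 3*√I
s(p, N) = -559/150 - 797/p (s(p, N) = -797/p + 559/((10*(-1)*(16 - 1))) = -797/p + 559/((10*(-1)*15)) = -797/p + 559/(-150) = -797/p + 559*(-1/150) = -797/p - 559/150 = -559/150 - 797/p)
-4203026/s(-1881, H(-29)) = -4203026/(-559/150 - 797/(-1881)) = -4203026/(-559/150 - 797*(-1/1881)) = -4203026/(-559/150 + 797/1881) = -4203026/(-310643/94050) = -4203026*(-94050/310643) = 395294595300/310643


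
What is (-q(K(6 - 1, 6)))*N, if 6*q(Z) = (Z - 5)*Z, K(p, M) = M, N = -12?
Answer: 12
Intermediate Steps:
q(Z) = Z*(-5 + Z)/6 (q(Z) = ((Z - 5)*Z)/6 = ((-5 + Z)*Z)/6 = (Z*(-5 + Z))/6 = Z*(-5 + Z)/6)
(-q(K(6 - 1, 6)))*N = -6*(-5 + 6)/6*(-12) = -6/6*(-12) = -1*1*(-12) = -1*(-12) = 12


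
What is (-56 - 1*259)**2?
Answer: 99225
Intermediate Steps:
(-56 - 1*259)**2 = (-56 - 259)**2 = (-315)**2 = 99225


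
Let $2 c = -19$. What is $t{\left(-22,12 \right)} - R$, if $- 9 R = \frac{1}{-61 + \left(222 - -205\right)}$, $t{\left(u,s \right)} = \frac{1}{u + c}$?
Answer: $- \frac{725}{23058} \approx -0.031442$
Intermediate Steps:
$c = - \frac{19}{2}$ ($c = \frac{1}{2} \left(-19\right) = - \frac{19}{2} \approx -9.5$)
$t{\left(u,s \right)} = \frac{1}{- \frac{19}{2} + u}$ ($t{\left(u,s \right)} = \frac{1}{u - \frac{19}{2}} = \frac{1}{- \frac{19}{2} + u}$)
$R = - \frac{1}{3294}$ ($R = - \frac{1}{9 \left(-61 + \left(222 - -205\right)\right)} = - \frac{1}{9 \left(-61 + \left(222 + 205\right)\right)} = - \frac{1}{9 \left(-61 + 427\right)} = - \frac{1}{9 \cdot 366} = \left(- \frac{1}{9}\right) \frac{1}{366} = - \frac{1}{3294} \approx -0.00030358$)
$t{\left(-22,12 \right)} - R = \frac{2}{-19 + 2 \left(-22\right)} - - \frac{1}{3294} = \frac{2}{-19 - 44} + \frac{1}{3294} = \frac{2}{-63} + \frac{1}{3294} = 2 \left(- \frac{1}{63}\right) + \frac{1}{3294} = - \frac{2}{63} + \frac{1}{3294} = - \frac{725}{23058}$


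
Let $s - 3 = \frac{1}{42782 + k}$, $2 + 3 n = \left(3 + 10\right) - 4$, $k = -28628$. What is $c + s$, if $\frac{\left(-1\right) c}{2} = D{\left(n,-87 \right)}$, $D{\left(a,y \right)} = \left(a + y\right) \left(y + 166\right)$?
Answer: $\frac{63128413}{4718} \approx 13380.0$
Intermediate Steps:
$n = \frac{7}{3}$ ($n = - \frac{2}{3} + \frac{\left(3 + 10\right) - 4}{3} = - \frac{2}{3} + \frac{13 - 4}{3} = - \frac{2}{3} + \frac{1}{3} \cdot 9 = - \frac{2}{3} + 3 = \frac{7}{3} \approx 2.3333$)
$D{\left(a,y \right)} = \left(166 + y\right) \left(a + y\right)$ ($D{\left(a,y \right)} = \left(a + y\right) \left(166 + y\right) = \left(166 + y\right) \left(a + y\right)$)
$c = \frac{40132}{3}$ ($c = - 2 \left(\left(-87\right)^{2} + 166 \cdot \frac{7}{3} + 166 \left(-87\right) + \frac{7}{3} \left(-87\right)\right) = - 2 \left(7569 + \frac{1162}{3} - 14442 - 203\right) = \left(-2\right) \left(- \frac{20066}{3}\right) = \frac{40132}{3} \approx 13377.0$)
$s = \frac{42463}{14154}$ ($s = 3 + \frac{1}{42782 - 28628} = 3 + \frac{1}{14154} = \frac{42463}{14154} \approx 3.0001$)
$c + s = \frac{40132}{3} + \frac{42463}{14154} = \frac{63128413}{4718}$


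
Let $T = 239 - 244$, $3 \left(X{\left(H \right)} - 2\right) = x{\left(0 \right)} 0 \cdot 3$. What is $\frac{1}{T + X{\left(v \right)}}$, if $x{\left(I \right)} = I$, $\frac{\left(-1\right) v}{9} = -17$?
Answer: $- \frac{1}{3} \approx -0.33333$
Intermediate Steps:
$v = 153$ ($v = \left(-9\right) \left(-17\right) = 153$)
$X{\left(H \right)} = 2$ ($X{\left(H \right)} = 2 + \frac{0 \cdot 0 \cdot 3}{3} = 2 + \frac{0 \cdot 3}{3} = 2 + \frac{1}{3} \cdot 0 = 2 + 0 = 2$)
$T = -5$ ($T = 239 - 244 = -5$)
$\frac{1}{T + X{\left(v \right)}} = \frac{1}{-5 + 2} = \frac{1}{-3} = - \frac{1}{3}$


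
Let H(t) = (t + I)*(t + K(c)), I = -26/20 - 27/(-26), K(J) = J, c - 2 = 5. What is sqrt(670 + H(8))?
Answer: sqrt(132847)/13 ≈ 28.037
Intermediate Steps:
c = 7 (c = 2 + 5 = 7)
I = -17/65 (I = -26*1/20 - 27*(-1/26) = -13/10 + 27/26 = -17/65 ≈ -0.26154)
H(t) = (7 + t)*(-17/65 + t) (H(t) = (t - 17/65)*(t + 7) = (-17/65 + t)*(7 + t) = (7 + t)*(-17/65 + t))
sqrt(670 + H(8)) = sqrt(670 + (-119/65 + 8**2 + (438/65)*8)) = sqrt(670 + (-119/65 + 64 + 3504/65)) = sqrt(670 + 1509/13) = sqrt(10219/13) = sqrt(132847)/13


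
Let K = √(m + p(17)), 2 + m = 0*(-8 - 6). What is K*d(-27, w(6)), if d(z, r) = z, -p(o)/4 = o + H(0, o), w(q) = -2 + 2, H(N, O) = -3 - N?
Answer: -27*I*√58 ≈ -205.63*I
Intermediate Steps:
w(q) = 0
m = -2 (m = -2 + 0*(-8 - 6) = -2 + 0*(-14) = -2 + 0 = -2)
p(o) = 12 - 4*o (p(o) = -4*(o + (-3 - 1*0)) = -4*(o + (-3 + 0)) = -4*(o - 3) = -4*(-3 + o) = 12 - 4*o)
K = I*√58 (K = √(-2 + (12 - 4*17)) = √(-2 + (12 - 68)) = √(-2 - 56) = √(-58) = I*√58 ≈ 7.6158*I)
K*d(-27, w(6)) = (I*√58)*(-27) = -27*I*√58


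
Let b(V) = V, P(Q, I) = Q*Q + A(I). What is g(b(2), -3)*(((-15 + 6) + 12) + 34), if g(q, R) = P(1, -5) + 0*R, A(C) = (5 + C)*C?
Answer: 37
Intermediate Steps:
A(C) = C*(5 + C)
P(Q, I) = Q**2 + I*(5 + I) (P(Q, I) = Q*Q + I*(5 + I) = Q**2 + I*(5 + I))
g(q, R) = 1 (g(q, R) = (1**2 - 5*(5 - 5)) + 0*R = (1 - 5*0) + 0 = (1 + 0) + 0 = 1 + 0 = 1)
g(b(2), -3)*(((-15 + 6) + 12) + 34) = 1*(((-15 + 6) + 12) + 34) = 1*((-9 + 12) + 34) = 1*(3 + 34) = 1*37 = 37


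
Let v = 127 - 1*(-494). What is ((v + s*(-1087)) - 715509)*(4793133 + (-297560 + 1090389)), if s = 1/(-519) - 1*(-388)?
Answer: -3295254777462338/519 ≈ -6.3492e+12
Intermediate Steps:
v = 621 (v = 127 + 494 = 621)
s = 201371/519 (s = -1/519 + 388 = 201371/519 ≈ 388.00)
((v + s*(-1087)) - 715509)*(4793133 + (-297560 + 1090389)) = ((621 + (201371/519)*(-1087)) - 715509)*(4793133 + (-297560 + 1090389)) = ((621 - 218890277/519) - 715509)*(4793133 + 792829) = (-218567978/519 - 715509)*5585962 = -589917149/519*5585962 = -3295254777462338/519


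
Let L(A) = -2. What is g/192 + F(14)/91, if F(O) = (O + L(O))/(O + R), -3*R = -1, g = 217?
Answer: 856033/751296 ≈ 1.1394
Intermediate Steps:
R = ⅓ (R = -⅓*(-1) = ⅓ ≈ 0.33333)
F(O) = (-2 + O)/(⅓ + O) (F(O) = (O - 2)/(O + ⅓) = (-2 + O)/(⅓ + O))
g/192 + F(14)/91 = 217/192 + (3*(-2 + 14)/(1 + 3*14))/91 = 217*(1/192) + (3*12/(1 + 42))*(1/91) = 217/192 + (3*12/43)*(1/91) = 217/192 + (3*(1/43)*12)*(1/91) = 217/192 + (36/43)*(1/91) = 217/192 + 36/3913 = 856033/751296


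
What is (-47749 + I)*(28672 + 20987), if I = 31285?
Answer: -817585776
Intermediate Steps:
(-47749 + I)*(28672 + 20987) = (-47749 + 31285)*(28672 + 20987) = -16464*49659 = -817585776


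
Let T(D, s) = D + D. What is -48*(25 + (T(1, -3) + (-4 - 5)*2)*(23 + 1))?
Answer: 17232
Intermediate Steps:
T(D, s) = 2*D
-48*(25 + (T(1, -3) + (-4 - 5)*2)*(23 + 1)) = -48*(25 + (2*1 + (-4 - 5)*2)*(23 + 1)) = -48*(25 + (2 - 9*2)*24) = -48*(25 + (2 - 18)*24) = -48*(25 - 16*24) = -48*(25 - 384) = -48*(-359) = 17232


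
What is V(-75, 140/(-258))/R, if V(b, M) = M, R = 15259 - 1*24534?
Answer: 2/34185 ≈ 5.8505e-5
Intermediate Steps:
R = -9275 (R = 15259 - 24534 = -9275)
V(-75, 140/(-258))/R = (140/(-258))/(-9275) = (140*(-1/258))*(-1/9275) = -70/129*(-1/9275) = 2/34185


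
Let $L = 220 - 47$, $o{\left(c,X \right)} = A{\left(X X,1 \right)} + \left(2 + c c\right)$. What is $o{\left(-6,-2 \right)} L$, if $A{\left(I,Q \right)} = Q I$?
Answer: $7266$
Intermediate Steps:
$A{\left(I,Q \right)} = I Q$
$o{\left(c,X \right)} = 2 + X^{2} + c^{2}$ ($o{\left(c,X \right)} = X X 1 + \left(2 + c c\right) = X^{2} \cdot 1 + \left(2 + c^{2}\right) = X^{2} + \left(2 + c^{2}\right) = 2 + X^{2} + c^{2}$)
$L = 173$
$o{\left(-6,-2 \right)} L = \left(2 + \left(-2\right)^{2} + \left(-6\right)^{2}\right) 173 = \left(2 + 4 + 36\right) 173 = 42 \cdot 173 = 7266$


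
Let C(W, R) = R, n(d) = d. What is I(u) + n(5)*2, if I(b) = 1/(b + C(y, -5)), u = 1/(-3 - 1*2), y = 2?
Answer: 255/26 ≈ 9.8077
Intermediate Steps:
u = -1/5 (u = 1/(-3 - 2) = 1/(-5) = -1/5 ≈ -0.20000)
I(b) = 1/(-5 + b) (I(b) = 1/(b - 5) = 1/(-5 + b))
I(u) + n(5)*2 = 1/(-5 - 1/5) + 5*2 = 1/(-26/5) + 10 = -5/26 + 10 = 255/26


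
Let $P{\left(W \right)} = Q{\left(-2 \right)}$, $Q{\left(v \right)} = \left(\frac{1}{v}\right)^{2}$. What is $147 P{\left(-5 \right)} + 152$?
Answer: $\frac{755}{4} \approx 188.75$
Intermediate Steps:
$Q{\left(v \right)} = \frac{1}{v^{2}}$
$P{\left(W \right)} = \frac{1}{4}$
$147 P{\left(-5 \right)} + 152 = 147 \cdot \frac{1}{4} + 152 = \frac{147}{4} + 152 = \frac{755}{4}$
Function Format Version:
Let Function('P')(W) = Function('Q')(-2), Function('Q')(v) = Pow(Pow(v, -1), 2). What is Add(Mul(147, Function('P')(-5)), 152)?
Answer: Rational(755, 4) ≈ 188.75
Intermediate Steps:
Function('Q')(v) = Pow(v, -2)
Function('P')(W) = Rational(1, 4) (Function('P')(W) = Pow(-2, -2) = Rational(1, 4))
Add(Mul(147, Function('P')(-5)), 152) = Add(Mul(147, Rational(1, 4)), 152) = Add(Rational(147, 4), 152) = Rational(755, 4)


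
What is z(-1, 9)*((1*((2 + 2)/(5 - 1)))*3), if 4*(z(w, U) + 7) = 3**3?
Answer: -3/4 ≈ -0.75000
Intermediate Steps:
z(w, U) = -1/4 (z(w, U) = -7 + (1/4)*3**3 = -7 + (1/4)*27 = -7 + 27/4 = -1/4)
z(-1, 9)*((1*((2 + 2)/(5 - 1)))*3) = -1*((2 + 2)/(5 - 1))*3/4 = -1*(4/4)*3/4 = -1*(4*(1/4))*3/4 = -1*1*3/4 = -3/4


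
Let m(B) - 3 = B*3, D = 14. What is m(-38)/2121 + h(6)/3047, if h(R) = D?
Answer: -102841/2154229 ≈ -0.047739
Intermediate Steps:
h(R) = 14
m(B) = 3 + 3*B (m(B) = 3 + B*3 = 3 + 3*B)
m(-38)/2121 + h(6)/3047 = (3 + 3*(-38))/2121 + 14/3047 = (3 - 114)*(1/2121) + 14*(1/3047) = -111*1/2121 + 14/3047 = -37/707 + 14/3047 = -102841/2154229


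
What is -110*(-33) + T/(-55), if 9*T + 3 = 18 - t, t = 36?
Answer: 598957/165 ≈ 3630.0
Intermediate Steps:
T = -7/3 (T = -⅓ + (18 - 1*36)/9 = -⅓ + (18 - 36)/9 = -⅓ + (⅑)*(-18) = -⅓ - 2 = -7/3 ≈ -2.3333)
-110*(-33) + T/(-55) = -110*(-33) - 7/3/(-55) = 3630 - 7/3*(-1/55) = 3630 + 7/165 = 598957/165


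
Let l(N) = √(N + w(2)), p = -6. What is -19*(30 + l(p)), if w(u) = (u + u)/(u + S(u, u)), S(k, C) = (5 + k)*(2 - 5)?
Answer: -570 - I*√2242 ≈ -570.0 - 47.35*I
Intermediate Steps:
S(k, C) = -15 - 3*k (S(k, C) = (5 + k)*(-3) = -15 - 3*k)
w(u) = 2*u/(-15 - 2*u) (w(u) = (u + u)/(u + (-15 - 3*u)) = (2*u)/(-15 - 2*u) = 2*u/(-15 - 2*u))
l(N) = √(-4/19 + N) (l(N) = √(N - 2*2/(15 + 2*2)) = √(N - 2*2/(15 + 4)) = √(N - 2*2/19) = √(N - 2*2*1/19) = √(N - 4/19) = √(-4/19 + N))
-19*(30 + l(p)) = -19*(30 + √(-76 + 361*(-6))/19) = -19*(30 + √(-76 - 2166)/19) = -19*(30 + √(-2242)/19) = -19*(30 + (I*√2242)/19) = -19*(30 + I*√2242/19) = -570 - I*√2242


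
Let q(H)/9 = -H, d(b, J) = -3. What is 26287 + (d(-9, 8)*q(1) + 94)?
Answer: 26408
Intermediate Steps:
q(H) = -9*H (q(H) = 9*(-H) = -9*H)
26287 + (d(-9, 8)*q(1) + 94) = 26287 + (-(-27) + 94) = 26287 + (-3*(-9) + 94) = 26287 + (27 + 94) = 26287 + 121 = 26408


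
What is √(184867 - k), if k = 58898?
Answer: √125969 ≈ 354.92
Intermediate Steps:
√(184867 - k) = √(184867 - 1*58898) = √(184867 - 58898) = √125969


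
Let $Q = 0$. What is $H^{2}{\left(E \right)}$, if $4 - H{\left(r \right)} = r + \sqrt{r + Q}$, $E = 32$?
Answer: $816 + 224 \sqrt{2} \approx 1132.8$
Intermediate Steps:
$H{\left(r \right)} = 4 - r - \sqrt{r}$ ($H{\left(r \right)} = 4 - \left(r + \sqrt{r + 0}\right) = 4 - \left(r + \sqrt{r}\right) = 4 - r - \sqrt{r}$)
$H^{2}{\left(E \right)} = \left(4 - 32 - \sqrt{32}\right)^{2} = \left(4 - 32 - 4 \sqrt{2}\right)^{2} = \left(-28 - 4 \sqrt{2}\right)^{2}$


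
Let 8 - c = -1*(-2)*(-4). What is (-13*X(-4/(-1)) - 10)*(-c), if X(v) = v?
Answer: 992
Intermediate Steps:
c = 16 (c = 8 - (-1*(-2))*(-4) = 8 - 2*(-4) = 8 - 1*(-8) = 8 + 8 = 16)
(-13*X(-4/(-1)) - 10)*(-c) = (-(-52)/(-1) - 10)*(-1*16) = (-(-52)*(-1) - 10)*(-16) = (-13*4 - 10)*(-16) = (-52 - 10)*(-16) = -62*(-16) = 992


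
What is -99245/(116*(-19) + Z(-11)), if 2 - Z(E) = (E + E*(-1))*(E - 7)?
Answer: 99245/2202 ≈ 45.070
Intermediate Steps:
Z(E) = 2 (Z(E) = 2 - (E + E*(-1))*(E - 7) = 2 - (E - E)*(-7 + E) = 2 - 0*(-7 + E) = 2 - 1*0 = 2 + 0 = 2)
-99245/(116*(-19) + Z(-11)) = -99245/(116*(-19) + 2) = -99245/(-2204 + 2) = -99245/(-2202) = -99245*(-1/2202) = 99245/2202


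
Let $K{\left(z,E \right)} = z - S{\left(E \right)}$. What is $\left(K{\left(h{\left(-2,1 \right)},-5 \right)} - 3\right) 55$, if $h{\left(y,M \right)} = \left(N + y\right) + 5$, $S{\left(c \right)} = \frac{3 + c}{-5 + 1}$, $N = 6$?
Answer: $\frac{605}{2} \approx 302.5$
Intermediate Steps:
$S{\left(c \right)} = - \frac{3}{4} - \frac{c}{4}$ ($S{\left(c \right)} = \frac{3 + c}{-4} = \left(3 + c\right) \left(- \frac{1}{4}\right) = - \frac{3}{4} - \frac{c}{4}$)
$h{\left(y,M \right)} = 11 + y$ ($h{\left(y,M \right)} = \left(6 + y\right) + 5 = 11 + y$)
$K{\left(z,E \right)} = \frac{3}{4} + z + \frac{E}{4}$ ($K{\left(z,E \right)} = z - \left(- \frac{3}{4} - \frac{E}{4}\right) = z + \left(\frac{3}{4} + \frac{E}{4}\right) = \frac{3}{4} + z + \frac{E}{4}$)
$\left(K{\left(h{\left(-2,1 \right)},-5 \right)} - 3\right) 55 = \left(\left(\frac{3}{4} + \left(11 - 2\right) + \frac{1}{4} \left(-5\right)\right) - 3\right) 55 = \left(\left(\frac{3}{4} + 9 - \frac{5}{4}\right) - 3\right) 55 = \left(\frac{17}{2} - 3\right) 55 = \frac{11}{2} \cdot 55 = \frac{605}{2}$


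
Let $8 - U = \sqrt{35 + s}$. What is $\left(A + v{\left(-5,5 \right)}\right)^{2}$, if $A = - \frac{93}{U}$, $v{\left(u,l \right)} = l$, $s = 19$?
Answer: $\frac{474341}{50} + \frac{96813 \sqrt{6}}{25} \approx 18973.0$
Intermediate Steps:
$U = 8 - 3 \sqrt{6}$ ($U = 8 - \sqrt{35 + 19} = 8 - \sqrt{54} = 8 - 3 \sqrt{6} \approx 0.65153$)
$A = - \frac{93}{8 - 3 \sqrt{6}} \approx -142.74$
$\left(A + v{\left(-5,5 \right)}\right)^{2} = \left(\left(- \frac{372}{5} - \frac{279 \sqrt{6}}{10}\right) + 5\right)^{2} = \left(- \frac{347}{5} - \frac{279 \sqrt{6}}{10}\right)^{2}$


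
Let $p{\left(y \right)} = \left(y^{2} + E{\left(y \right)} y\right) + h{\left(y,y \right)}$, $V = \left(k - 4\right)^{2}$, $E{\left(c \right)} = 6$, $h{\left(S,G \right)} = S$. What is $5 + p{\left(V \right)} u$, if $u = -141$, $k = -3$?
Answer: $-386899$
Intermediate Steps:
$V = 49$ ($V = \left(-3 - 4\right)^{2} = \left(-7\right)^{2} = 49$)
$p{\left(y \right)} = y^{2} + 7 y$ ($p{\left(y \right)} = \left(y^{2} + 6 y\right) + y = y^{2} + 7 y$)
$5 + p{\left(V \right)} u = 5 + 49 \left(7 + 49\right) \left(-141\right) = 5 + 49 \cdot 56 \left(-141\right) = 5 + 2744 \left(-141\right) = 5 - 386904 = -386899$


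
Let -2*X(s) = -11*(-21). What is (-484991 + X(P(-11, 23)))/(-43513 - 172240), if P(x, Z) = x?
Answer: 970213/431506 ≈ 2.2484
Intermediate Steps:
X(s) = -231/2 (X(s) = -(-11)*(-21)/2 = -½*231 = -231/2)
(-484991 + X(P(-11, 23)))/(-43513 - 172240) = (-484991 - 231/2)/(-43513 - 172240) = -970213/2/(-215753) = -970213/2*(-1/215753) = 970213/431506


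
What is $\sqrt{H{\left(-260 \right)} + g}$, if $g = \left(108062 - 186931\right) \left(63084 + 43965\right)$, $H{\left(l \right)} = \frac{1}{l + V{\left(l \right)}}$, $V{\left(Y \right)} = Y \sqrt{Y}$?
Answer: $\sqrt{-8442847581 + \frac{1}{-260 - 520 i \sqrt{65}}} \approx 9.0 \cdot 10^{-10} + 91885.0 i$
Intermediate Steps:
$V{\left(Y \right)} = Y^{\frac{3}{2}}$
$H{\left(l \right)} = \frac{1}{l + l^{\frac{3}{2}}}$
$g = -8442847581$ ($g = \left(-78869\right) 107049 = -8442847581$)
$\sqrt{H{\left(-260 \right)} + g} = \sqrt{\frac{1}{-260 + \left(-260\right)^{\frac{3}{2}}} - 8442847581} = \sqrt{\frac{1}{-260 - 520 i \sqrt{65}} - 8442847581} = \sqrt{-8442847581 + \frac{1}{-260 - 520 i \sqrt{65}}}$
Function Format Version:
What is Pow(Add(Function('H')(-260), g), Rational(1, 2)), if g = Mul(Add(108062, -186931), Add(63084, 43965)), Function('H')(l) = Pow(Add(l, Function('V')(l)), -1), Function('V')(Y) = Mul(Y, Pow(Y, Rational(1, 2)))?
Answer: Pow(Add(-8442847581, Pow(Add(-260, Mul(-520, I, Pow(65, Rational(1, 2)))), -1)), Rational(1, 2)) ≈ Add(0.e-9, Mul(91885., I))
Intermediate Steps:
Function('V')(Y) = Pow(Y, Rational(3, 2))
Function('H')(l) = Pow(Add(l, Pow(l, Rational(3, 2))), -1)
g = -8442847581 (g = Mul(-78869, 107049) = -8442847581)
Pow(Add(Function('H')(-260), g), Rational(1, 2)) = Pow(Add(Pow(Add(-260, Pow(-260, Rational(3, 2))), -1), -8442847581), Rational(1, 2)) = Pow(Add(Pow(Add(-260, Mul(-520, I, Pow(65, Rational(1, 2)))), -1), -8442847581), Rational(1, 2)) = Pow(Add(-8442847581, Pow(Add(-260, Mul(-520, I, Pow(65, Rational(1, 2)))), -1)), Rational(1, 2))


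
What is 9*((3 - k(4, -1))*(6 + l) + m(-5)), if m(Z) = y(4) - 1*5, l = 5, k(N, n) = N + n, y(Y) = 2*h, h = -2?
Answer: -81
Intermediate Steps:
y(Y) = -4 (y(Y) = 2*(-2) = -4)
m(Z) = -9 (m(Z) = -4 - 1*5 = -4 - 5 = -9)
9*((3 - k(4, -1))*(6 + l) + m(-5)) = 9*((3 - (4 - 1))*(6 + 5) - 9) = 9*((3 - 1*3)*11 - 9) = 9*((3 - 3)*11 - 9) = 9*(0*11 - 9) = 9*(0 - 9) = 9*(-9) = -81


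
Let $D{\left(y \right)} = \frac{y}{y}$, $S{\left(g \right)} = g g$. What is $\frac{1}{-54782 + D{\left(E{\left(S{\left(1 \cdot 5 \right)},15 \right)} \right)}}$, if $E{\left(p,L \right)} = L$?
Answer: $- \frac{1}{54781} \approx -1.8255 \cdot 10^{-5}$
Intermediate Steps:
$S{\left(g \right)} = g^{2}$
$D{\left(y \right)} = 1$
$\frac{1}{-54782 + D{\left(E{\left(S{\left(1 \cdot 5 \right)},15 \right)} \right)}} = \frac{1}{-54782 + 1} = \frac{1}{-54781} = - \frac{1}{54781}$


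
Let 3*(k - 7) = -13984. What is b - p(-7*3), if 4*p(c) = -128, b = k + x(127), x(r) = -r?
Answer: -14248/3 ≈ -4749.3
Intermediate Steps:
k = -13963/3 (k = 7 + (⅓)*(-13984) = 7 - 13984/3 = -13963/3 ≈ -4654.3)
b = -14344/3 (b = -13963/3 - 1*127 = -13963/3 - 127 = -14344/3 ≈ -4781.3)
p(c) = -32 (p(c) = (¼)*(-128) = -32)
b - p(-7*3) = -14344/3 - 1*(-32) = -14344/3 + 32 = -14248/3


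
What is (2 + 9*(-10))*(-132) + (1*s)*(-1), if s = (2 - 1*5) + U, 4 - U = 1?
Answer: 11616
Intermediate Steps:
U = 3 (U = 4 - 1*1 = 4 - 1 = 3)
s = 0 (s = (2 - 1*5) + 3 = (2 - 5) + 3 = -3 + 3 = 0)
(2 + 9*(-10))*(-132) + (1*s)*(-1) = (2 + 9*(-10))*(-132) + (1*0)*(-1) = (2 - 90)*(-132) + 0*(-1) = -88*(-132) + 0 = 11616 + 0 = 11616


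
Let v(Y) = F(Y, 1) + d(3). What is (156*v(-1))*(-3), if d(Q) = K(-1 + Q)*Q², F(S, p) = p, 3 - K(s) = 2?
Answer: -4680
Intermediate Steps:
K(s) = 1 (K(s) = 3 - 1*2 = 3 - 2 = 1)
d(Q) = Q² (d(Q) = 1*Q² = Q²)
v(Y) = 10 (v(Y) = 1 + 3² = 1 + 9 = 10)
(156*v(-1))*(-3) = (156*10)*(-3) = 1560*(-3) = -4680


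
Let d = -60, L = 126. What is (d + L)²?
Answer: 4356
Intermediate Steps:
(d + L)² = (-60 + 126)² = 66² = 4356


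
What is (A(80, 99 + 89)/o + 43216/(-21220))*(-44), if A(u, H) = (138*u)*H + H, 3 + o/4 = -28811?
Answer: 67412712202/76429135 ≈ 882.03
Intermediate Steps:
o = -115256 (o = -12 + 4*(-28811) = -12 - 115244 = -115256)
A(u, H) = H + 138*H*u (A(u, H) = 138*H*u + H = H + 138*H*u)
(A(80, 99 + 89)/o + 43216/(-21220))*(-44) = (((99 + 89)*(1 + 138*80))/(-115256) + 43216/(-21220))*(-44) = ((188*(1 + 11040))*(-1/115256) + 43216*(-1/21220))*(-44) = ((188*11041)*(-1/115256) - 10804/5305)*(-44) = (2075708*(-1/115256) - 10804/5305)*(-44) = (-518927/28814 - 10804/5305)*(-44) = -3064214191/152858270*(-44) = 67412712202/76429135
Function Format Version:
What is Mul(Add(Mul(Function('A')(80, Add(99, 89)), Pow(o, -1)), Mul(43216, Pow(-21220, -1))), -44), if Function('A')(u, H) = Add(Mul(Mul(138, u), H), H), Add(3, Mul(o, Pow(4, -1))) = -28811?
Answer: Rational(67412712202, 76429135) ≈ 882.03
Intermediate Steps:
o = -115256 (o = Add(-12, Mul(4, -28811)) = Add(-12, -115244) = -115256)
Function('A')(u, H) = Add(H, Mul(138, H, u)) (Function('A')(u, H) = Add(Mul(138, H, u), H) = Add(H, Mul(138, H, u)))
Mul(Add(Mul(Function('A')(80, Add(99, 89)), Pow(o, -1)), Mul(43216, Pow(-21220, -1))), -44) = Mul(Add(Mul(Mul(Add(99, 89), Add(1, Mul(138, 80))), Pow(-115256, -1)), Mul(43216, Pow(-21220, -1))), -44) = Mul(Add(Mul(Mul(188, Add(1, 11040)), Rational(-1, 115256)), Mul(43216, Rational(-1, 21220))), -44) = Mul(Add(Mul(Mul(188, 11041), Rational(-1, 115256)), Rational(-10804, 5305)), -44) = Mul(Add(Mul(2075708, Rational(-1, 115256)), Rational(-10804, 5305)), -44) = Mul(Add(Rational(-518927, 28814), Rational(-10804, 5305)), -44) = Mul(Rational(-3064214191, 152858270), -44) = Rational(67412712202, 76429135)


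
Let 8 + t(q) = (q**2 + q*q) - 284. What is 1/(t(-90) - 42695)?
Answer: -1/26787 ≈ -3.7332e-5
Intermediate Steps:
t(q) = -292 + 2*q**2 (t(q) = -8 + ((q**2 + q*q) - 284) = -8 + ((q**2 + q**2) - 284) = -8 + (2*q**2 - 284) = -8 + (-284 + 2*q**2) = -292 + 2*q**2)
1/(t(-90) - 42695) = 1/((-292 + 2*(-90)**2) - 42695) = 1/((-292 + 2*8100) - 42695) = 1/((-292 + 16200) - 42695) = 1/(15908 - 42695) = 1/(-26787) = -1/26787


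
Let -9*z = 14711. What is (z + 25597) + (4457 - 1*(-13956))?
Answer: 381379/9 ≈ 42375.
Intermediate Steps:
z = -14711/9 (z = -⅑*14711 = -14711/9 ≈ -1634.6)
(z + 25597) + (4457 - 1*(-13956)) = (-14711/9 + 25597) + (4457 - 1*(-13956)) = 215662/9 + (4457 + 13956) = 215662/9 + 18413 = 381379/9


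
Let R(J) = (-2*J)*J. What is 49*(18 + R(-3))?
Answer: 0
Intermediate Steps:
R(J) = -2*J²
49*(18 + R(-3)) = 49*(18 - 2*(-3)²) = 49*(18 - 2*9) = 49*(18 - 18) = 49*0 = 0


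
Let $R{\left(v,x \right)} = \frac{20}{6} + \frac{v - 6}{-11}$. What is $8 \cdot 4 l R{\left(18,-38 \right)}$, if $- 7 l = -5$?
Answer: $\frac{11840}{231} \approx 51.255$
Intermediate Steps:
$l = \frac{5}{7}$ ($l = \left(- \frac{1}{7}\right) \left(-5\right) = \frac{5}{7} \approx 0.71429$)
$R{\left(v,x \right)} = \frac{128}{33} - \frac{v}{11}$ ($R{\left(v,x \right)} = 20 \cdot \frac{1}{6} + \left(v - 6\right) \left(- \frac{1}{11}\right) = \frac{10}{3} + \left(-6 + v\right) \left(- \frac{1}{11}\right) = \frac{10}{3} - \left(- \frac{6}{11} + \frac{v}{11}\right) = \frac{128}{33} - \frac{v}{11}$)
$8 \cdot 4 l R{\left(18,-38 \right)} = 8 \cdot 4 \cdot \frac{5}{7} \left(\frac{128}{33} - \frac{18}{11}\right) = 32 \cdot \frac{5}{7} \left(\frac{128}{33} - \frac{18}{11}\right) = \frac{160}{7} \cdot \frac{74}{33} = \frac{11840}{231}$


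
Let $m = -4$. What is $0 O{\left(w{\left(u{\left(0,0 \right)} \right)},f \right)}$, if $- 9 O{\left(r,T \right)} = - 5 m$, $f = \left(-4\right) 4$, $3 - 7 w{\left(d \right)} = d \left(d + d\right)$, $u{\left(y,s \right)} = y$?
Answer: $0$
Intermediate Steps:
$w{\left(d \right)} = \frac{3}{7} - \frac{2 d^{2}}{7}$ ($w{\left(d \right)} = \frac{3}{7} - \frac{d \left(d + d\right)}{7} = \frac{3}{7} - \frac{d 2 d}{7} = \frac{3}{7} - \frac{2 d^{2}}{7}$)
$f = -16$
$O{\left(r,T \right)} = - \frac{20}{9}$ ($O{\left(r,T \right)} = - \frac{\left(-5\right) \left(-4\right)}{9} = \left(- \frac{1}{9}\right) 20 = - \frac{20}{9}$)
$0 O{\left(w{\left(u{\left(0,0 \right)} \right)},f \right)} = 0 \left(- \frac{20}{9}\right) = 0$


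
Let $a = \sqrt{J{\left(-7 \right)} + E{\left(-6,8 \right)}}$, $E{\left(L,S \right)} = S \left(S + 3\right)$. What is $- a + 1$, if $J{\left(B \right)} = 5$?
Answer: $1 - \sqrt{93} \approx -8.6436$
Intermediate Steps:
$E{\left(L,S \right)} = S \left(3 + S\right)$
$a = \sqrt{93}$ ($a = \sqrt{5 + 8 \left(3 + 8\right)} = \sqrt{5 + 8 \cdot 11} = \sqrt{5 + 88} = \sqrt{93} \approx 9.6436$)
$- a + 1 = - \sqrt{93} + 1 = 1 - \sqrt{93}$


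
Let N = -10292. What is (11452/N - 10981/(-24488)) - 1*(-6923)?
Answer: 436159925921/63007624 ≈ 6922.3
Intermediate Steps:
(11452/N - 10981/(-24488)) - 1*(-6923) = (11452/(-10292) - 10981/(-24488)) - 1*(-6923) = (11452*(-1/10292) - 10981*(-1/24488)) + 6923 = (-2863/2573 + 10981/24488) + 6923 = -41855031/63007624 + 6923 = 436159925921/63007624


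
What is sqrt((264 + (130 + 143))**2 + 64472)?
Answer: sqrt(352841) ≈ 594.00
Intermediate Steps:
sqrt((264 + (130 + 143))**2 + 64472) = sqrt((264 + 273)**2 + 64472) = sqrt(537**2 + 64472) = sqrt(288369 + 64472) = sqrt(352841)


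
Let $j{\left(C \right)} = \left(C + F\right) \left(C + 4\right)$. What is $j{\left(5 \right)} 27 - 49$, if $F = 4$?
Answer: $2138$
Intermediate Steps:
$j{\left(C \right)} = \left(4 + C\right)^{2}$ ($j{\left(C \right)} = \left(C + 4\right) \left(C + 4\right) = \left(4 + C\right) \left(4 + C\right) = \left(4 + C\right)^{2}$)
$j{\left(5 \right)} 27 - 49 = \left(16 + 5^{2} + 8 \cdot 5\right) 27 - 49 = \left(16 + 25 + 40\right) 27 - 49 = 81 \cdot 27 - 49 = 2187 - 49 = 2138$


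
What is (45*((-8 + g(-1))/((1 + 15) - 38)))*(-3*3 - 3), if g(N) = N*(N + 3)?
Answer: -2700/11 ≈ -245.45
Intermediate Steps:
g(N) = N*(3 + N)
(45*((-8 + g(-1))/((1 + 15) - 38)))*(-3*3 - 3) = (45*((-8 - (3 - 1))/((1 + 15) - 38)))*(-3*3 - 3) = (45*((-8 - 1*2)/(16 - 38)))*(-9 - 3) = (45*((-8 - 2)/(-22)))*(-12) = (45*(-10*(-1/22)))*(-12) = (45*(5/11))*(-12) = (225/11)*(-12) = -2700/11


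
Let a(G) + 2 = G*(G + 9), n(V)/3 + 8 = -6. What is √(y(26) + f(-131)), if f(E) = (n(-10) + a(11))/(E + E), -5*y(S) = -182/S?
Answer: 3*√34715/655 ≈ 0.85337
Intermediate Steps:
n(V) = -42 (n(V) = -24 + 3*(-6) = -24 - 18 = -42)
a(G) = -2 + G*(9 + G) (a(G) = -2 + G*(G + 9) = -2 + G*(9 + G))
y(S) = 182/(5*S) (y(S) = -(-182)/(5*S) = 182/(5*S))
f(E) = 88/E (f(E) = (-42 + (-2 + 11² + 9*11))/(E + E) = (-42 + (-2 + 121 + 99))/((2*E)) = (-42 + 218)*(1/(2*E)) = 176*(1/(2*E)) = 88/E)
√(y(26) + f(-131)) = √((182/5)/26 + 88/(-131)) = √((182/5)*(1/26) + 88*(-1/131)) = √(7/5 - 88/131) = √(477/655) = 3*√34715/655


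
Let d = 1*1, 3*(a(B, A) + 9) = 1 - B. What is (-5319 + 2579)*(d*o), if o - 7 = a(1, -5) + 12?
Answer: -27400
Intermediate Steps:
a(B, A) = -26/3 - B/3 (a(B, A) = -9 + (1 - B)/3 = -9 + (⅓ - B/3) = -26/3 - B/3)
d = 1
o = 10 (o = 7 + ((-26/3 - ⅓*1) + 12) = 7 + ((-26/3 - ⅓) + 12) = 7 + (-9 + 12) = 7 + 3 = 10)
(-5319 + 2579)*(d*o) = (-5319 + 2579)*(1*10) = -2740*10 = -27400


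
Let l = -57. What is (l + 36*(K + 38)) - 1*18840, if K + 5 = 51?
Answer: -15873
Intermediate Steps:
K = 46 (K = -5 + 51 = 46)
(l + 36*(K + 38)) - 1*18840 = (-57 + 36*(46 + 38)) - 1*18840 = (-57 + 36*84) - 18840 = (-57 + 3024) - 18840 = 2967 - 18840 = -15873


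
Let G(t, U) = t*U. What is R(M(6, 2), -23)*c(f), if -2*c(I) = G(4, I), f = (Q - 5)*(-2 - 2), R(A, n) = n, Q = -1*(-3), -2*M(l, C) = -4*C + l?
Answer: 368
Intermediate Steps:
M(l, C) = 2*C - l/2 (M(l, C) = -(-4*C + l)/2 = -(l - 4*C)/2 = 2*C - l/2)
Q = 3
f = 8 (f = (3 - 5)*(-2 - 2) = -2*(-4) = 8)
G(t, U) = U*t
c(I) = -2*I (c(I) = -I*4/2 = -2*I)
R(M(6, 2), -23)*c(f) = -(-46)*8 = -23*(-16) = 368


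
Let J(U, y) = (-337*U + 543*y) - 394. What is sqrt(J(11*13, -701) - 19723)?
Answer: I*sqrt(448951) ≈ 670.04*I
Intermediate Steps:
J(U, y) = -394 - 337*U + 543*y
sqrt(J(11*13, -701) - 19723) = sqrt((-394 - 3707*13 + 543*(-701)) - 19723) = sqrt((-394 - 337*143 - 380643) - 19723) = sqrt((-394 - 48191 - 380643) - 19723) = sqrt(-429228 - 19723) = sqrt(-448951) = I*sqrt(448951)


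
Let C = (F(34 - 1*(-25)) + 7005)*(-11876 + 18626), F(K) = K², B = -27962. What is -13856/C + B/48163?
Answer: -494957921882/852250305375 ≈ -0.58077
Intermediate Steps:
C = 70780500 (C = ((34 - 1*(-25))² + 7005)*(-11876 + 18626) = ((34 + 25)² + 7005)*6750 = (59² + 7005)*6750 = (3481 + 7005)*6750 = 10486*6750 = 70780500)
-13856/C + B/48163 = -13856/70780500 - 27962/48163 = -13856*1/70780500 - 27962*1/48163 = -3464/17695125 - 27962/48163 = -494957921882/852250305375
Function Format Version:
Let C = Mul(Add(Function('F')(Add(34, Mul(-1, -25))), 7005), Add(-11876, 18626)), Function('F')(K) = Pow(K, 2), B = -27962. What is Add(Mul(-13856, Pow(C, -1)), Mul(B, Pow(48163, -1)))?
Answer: Rational(-494957921882, 852250305375) ≈ -0.58077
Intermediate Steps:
C = 70780500 (C = Mul(Add(Pow(Add(34, Mul(-1, -25)), 2), 7005), Add(-11876, 18626)) = Mul(Add(Pow(Add(34, 25), 2), 7005), 6750) = Mul(Add(Pow(59, 2), 7005), 6750) = Mul(Add(3481, 7005), 6750) = Mul(10486, 6750) = 70780500)
Add(Mul(-13856, Pow(C, -1)), Mul(B, Pow(48163, -1))) = Add(Mul(-13856, Pow(70780500, -1)), Mul(-27962, Pow(48163, -1))) = Add(Mul(-13856, Rational(1, 70780500)), Mul(-27962, Rational(1, 48163))) = Add(Rational(-3464, 17695125), Rational(-27962, 48163)) = Rational(-494957921882, 852250305375)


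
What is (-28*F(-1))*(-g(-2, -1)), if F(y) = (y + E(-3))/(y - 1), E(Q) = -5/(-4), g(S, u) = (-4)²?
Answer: -56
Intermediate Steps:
g(S, u) = 16
E(Q) = 5/4 (E(Q) = -5*(-¼) = 5/4)
F(y) = (5/4 + y)/(-1 + y) (F(y) = (y + 5/4)/(y - 1) = (5/4 + y)/(-1 + y))
(-28*F(-1))*(-g(-2, -1)) = (-28*(5/4 - 1)/(-1 - 1))*(-1*16) = -28/((-2)*4)*(-16) = -(-14)/4*(-16) = -28*(-⅛)*(-16) = (7/2)*(-16) = -56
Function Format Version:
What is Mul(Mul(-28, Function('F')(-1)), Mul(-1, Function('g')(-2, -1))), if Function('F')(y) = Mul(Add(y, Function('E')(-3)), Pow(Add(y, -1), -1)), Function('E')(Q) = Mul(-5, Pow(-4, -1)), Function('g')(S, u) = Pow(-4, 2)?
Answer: -56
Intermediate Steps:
Function('g')(S, u) = 16
Function('E')(Q) = Rational(5, 4) (Function('E')(Q) = Mul(-5, Rational(-1, 4)) = Rational(5, 4))
Function('F')(y) = Mul(Pow(Add(-1, y), -1), Add(Rational(5, 4), y)) (Function('F')(y) = Mul(Add(y, Rational(5, 4)), Pow(Add(y, -1), -1)) = Mul(Add(Rational(5, 4), y), Pow(Add(-1, y), -1)) = Mul(Pow(Add(-1, y), -1), Add(Rational(5, 4), y)))
Mul(Mul(-28, Function('F')(-1)), Mul(-1, Function('g')(-2, -1))) = Mul(Mul(-28, Mul(Pow(Add(-1, -1), -1), Add(Rational(5, 4), -1))), Mul(-1, 16)) = Mul(Mul(-28, Mul(Pow(-2, -1), Rational(1, 4))), -16) = Mul(Mul(-28, Mul(Rational(-1, 2), Rational(1, 4))), -16) = Mul(Mul(-28, Rational(-1, 8)), -16) = Mul(Rational(7, 2), -16) = -56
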